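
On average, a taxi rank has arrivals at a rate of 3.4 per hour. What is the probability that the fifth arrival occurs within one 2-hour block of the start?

0.8080

Over the interval, μ = 3.4 × 2 = 6.8 (a 2-hour block = 2 hours).
The fifth arrival falls in the interval iff at least 5 events occur there: P(S_5 ≤ t) = P(N ≥ 5) = 1 − P(N ≤ 4) ≈ 0.8080.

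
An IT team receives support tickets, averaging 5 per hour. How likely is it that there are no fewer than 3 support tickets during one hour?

0.8753

With mean μ = 5 per hour,
P(N ≥ 3) = 1 − P(N ≤ 2) = 1 − Σ_{j=0}^{2} e^(−μ) μ^j/j! ≈ 0.8753.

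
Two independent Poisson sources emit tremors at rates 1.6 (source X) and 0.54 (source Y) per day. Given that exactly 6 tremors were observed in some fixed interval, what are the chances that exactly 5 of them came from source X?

Given the total, each event is independently from source X with probability p = λ_X/(λ_X+λ_Y) = 1.6/2.14 ≈ 0.7477.
So K ~ Binomial(6, 1.6/2.14): P(K = 5) = C(6,5) · (1.6/2.14)^5 · (0.54/2.14)^1 ≈ 0.3537.

0.3537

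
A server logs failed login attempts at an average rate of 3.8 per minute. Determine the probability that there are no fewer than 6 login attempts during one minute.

With mean μ = 3.8 per minute,
P(N ≥ 6) = 1 − P(N ≤ 5) = 1 − Σ_{j=0}^{5} e^(−μ) μ^j/j! ≈ 0.1844.

0.1844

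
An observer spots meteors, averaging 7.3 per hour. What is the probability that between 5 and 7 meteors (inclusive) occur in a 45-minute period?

Over the interval, μ = 7.3 × 0.75 = 5.475 (a 45-minute period = 0.75 hours).
P(5 ≤ N ≤ 7) = Σ_{j=5}^{7} e^(−5.475) · 5.475^j/j! ≈ 0.4511.

0.4511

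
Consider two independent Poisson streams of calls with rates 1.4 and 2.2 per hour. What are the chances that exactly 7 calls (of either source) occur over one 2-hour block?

0.1486

Independent Poisson processes superpose: combined rate λ = 1.4 + 2.2 = 3.6 per hour.
Over the interval, μ = 3.6 × 2 = 7.2 (a 2-hour block = 2 hours).
P(N = 7) = e^(−7.2) · 7.2^7/7! ≈ 0.1486.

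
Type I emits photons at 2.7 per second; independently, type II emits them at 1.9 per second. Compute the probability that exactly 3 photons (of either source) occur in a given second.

Independent Poisson processes superpose: combined rate λ = 2.7 + 1.9 = 4.6 per second.
So μ = 4.6.
P(N = 3) = e^(−4.6) · 4.6^3/3! ≈ 0.1631.

0.1631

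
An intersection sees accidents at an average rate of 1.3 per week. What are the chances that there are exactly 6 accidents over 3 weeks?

0.0989

Over the interval, μ = 1.3 × 3 = 3.9 (3 weeks).
P(N = 6) = e^(−μ) μ^6/6! = e^(−3.9) · 3.9^6/720 ≈ 0.0989.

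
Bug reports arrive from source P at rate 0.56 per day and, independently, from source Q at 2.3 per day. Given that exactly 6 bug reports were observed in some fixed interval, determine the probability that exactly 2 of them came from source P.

Given the total, each event is independently from source P with probability p = λ_P/(λ_P+λ_Q) = 0.56/2.86 ≈ 0.1958.
So K ~ Binomial(6, 0.56/2.86): P(K = 2) = C(6,2) · (0.56/2.86)^2 · (2.3/2.86)^4 ≈ 0.2405.

0.2405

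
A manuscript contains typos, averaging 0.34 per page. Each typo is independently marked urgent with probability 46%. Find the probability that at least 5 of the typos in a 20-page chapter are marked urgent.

Thinning: the typos that are marked urgent themselves form a Poisson process with rate 0.46 × 0.34 = 0.1564 per page.
Over the interval, μ = 0.1564 × 20 = 3.128 (a 20-page chapter = 20 pages).
P(N ≥ 5) = 1 − P(N ≤ 4) ≈ 0.2067.

0.2067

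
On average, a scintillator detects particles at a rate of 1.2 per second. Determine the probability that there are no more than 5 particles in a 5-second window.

Over the interval, μ = 1.2 × 5 = 6 (a 5-second window = 5 seconds).
P(N ≤ 5) = Σ_{j=0}^{5} e^(−μ) μ^j/j! ≈ 0.4457.

0.4457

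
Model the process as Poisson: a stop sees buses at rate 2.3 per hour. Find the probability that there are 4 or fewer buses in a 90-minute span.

Over the interval, μ = 2.3 × 1.5 = 3.45 (a 90-minute span = 1.5 hours).
P(N ≤ 4) = Σ_{j=0}^{4} e^(−μ) μ^j/j! ≈ 0.7349.

0.7349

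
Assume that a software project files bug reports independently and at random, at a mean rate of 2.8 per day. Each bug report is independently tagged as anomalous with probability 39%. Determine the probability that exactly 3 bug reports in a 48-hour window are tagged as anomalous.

0.1955

Thinning: the bug reports that are tagged as anomalous themselves form a Poisson process with rate 0.39 × 2.8 = 1.092 per day.
Over the interval, μ = 1.092 × 2 = 2.184 (a 48-hour window = 2 days).
P(N = 3) = e^(−2.184) · 2.184^3/3! ≈ 0.1955.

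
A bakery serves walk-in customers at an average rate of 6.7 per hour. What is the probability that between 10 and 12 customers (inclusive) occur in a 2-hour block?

0.2789

Over the interval, μ = 6.7 × 2 = 13.4 (a 2-hour block = 2 hours).
P(10 ≤ N ≤ 12) = Σ_{j=10}^{12} e^(−13.4) · 13.4^j/j! ≈ 0.2789.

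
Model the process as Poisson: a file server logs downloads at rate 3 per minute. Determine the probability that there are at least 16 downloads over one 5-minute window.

0.4319

Over the interval, μ = 3 × 5 = 15 (a 5-minute window = 5 minutes).
P(N ≥ 16) = 1 − P(N ≤ 15) = 1 − Σ_{j=0}^{15} e^(−μ) μ^j/j! ≈ 0.4319.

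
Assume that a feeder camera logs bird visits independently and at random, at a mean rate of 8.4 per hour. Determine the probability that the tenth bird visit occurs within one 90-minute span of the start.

0.8061

Over the interval, μ = 8.4 × 1.5 = 12.6 (a 90-minute span = 1.5 hours).
The tenth arrival falls in the interval iff at least 10 events occur there: P(S_10 ≤ t) = P(N ≥ 10) = 1 − P(N ≤ 9) ≈ 0.8061.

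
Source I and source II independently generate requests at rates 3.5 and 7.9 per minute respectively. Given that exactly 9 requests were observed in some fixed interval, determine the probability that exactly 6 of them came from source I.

0.0234

Given the total, each event is independently from source I with probability p = λ_I/(λ_I+λ_II) = 3.5/11.4 ≈ 0.3070.
So K ~ Binomial(9, 3.5/11.4): P(K = 6) = C(9,6) · (3.5/11.4)^6 · (7.9/11.4)^3 ≈ 0.0234.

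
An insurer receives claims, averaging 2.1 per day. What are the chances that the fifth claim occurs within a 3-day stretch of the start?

Over the interval, μ = 2.1 × 3 = 6.3 (a 3-day stretch = 3 days).
The fifth arrival falls in the interval iff at least 5 events occur there: P(S_5 ≤ t) = P(N ≥ 5) = 1 − P(N ≤ 4) ≈ 0.7531.

0.7531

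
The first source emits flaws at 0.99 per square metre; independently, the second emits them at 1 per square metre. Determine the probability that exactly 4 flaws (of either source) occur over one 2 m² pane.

0.1954

Independent Poisson processes superpose: combined rate λ = 0.99 + 1 = 1.99 per square metre.
Over the interval, μ = 1.99 × 2 = 3.98 (a 2 m² pane = 2 square metres).
P(N = 4) = e^(−3.98) · 3.98^4/4! ≈ 0.1954.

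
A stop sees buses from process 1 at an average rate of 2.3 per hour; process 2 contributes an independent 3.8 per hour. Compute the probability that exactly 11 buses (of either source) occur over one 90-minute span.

Independent Poisson processes superpose: combined rate λ = 2.3 + 3.8 = 6.1 per hour.
Over the interval, μ = 6.1 × 1.5 = 9.15 (a 90-minute span = 1.5 hours).
P(N = 11) = e^(−9.15) · 9.15^11/11! ≈ 0.1002.

0.1002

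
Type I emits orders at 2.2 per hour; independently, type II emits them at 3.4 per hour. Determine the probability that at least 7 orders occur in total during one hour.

Independent Poisson processes superpose: combined rate λ = 2.2 + 3.4 = 5.6 per hour.
So μ = 5.6.
P(N ≥ 7) = 1 − P(N ≤ 6) ≈ 0.3297.

0.3297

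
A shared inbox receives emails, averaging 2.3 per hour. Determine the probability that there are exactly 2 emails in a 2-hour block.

0.1063

Over the interval, μ = 2.3 × 2 = 4.6 (a 2-hour block = 2 hours).
P(N = 2) = e^(−μ) μ^2/2! = e^(−4.6) · 4.6^2/2 ≈ 0.1063.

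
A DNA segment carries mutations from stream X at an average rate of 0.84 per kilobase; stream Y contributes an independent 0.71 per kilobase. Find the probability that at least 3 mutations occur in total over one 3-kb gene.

0.8426

Independent Poisson processes superpose: combined rate λ = 0.84 + 0.71 = 1.55 per kilobase.
Over the interval, μ = 1.55 × 3 = 4.65 (a 3-kb gene = 3 kilobases).
P(N ≥ 3) = 1 − P(N ≤ 2) ≈ 0.8426.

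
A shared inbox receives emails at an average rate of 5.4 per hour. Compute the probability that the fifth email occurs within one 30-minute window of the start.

Over the interval, μ = 5.4 × 0.5 = 2.7 (a 30-minute window = 0.5 hours).
The fifth arrival falls in the interval iff at least 5 events occur there: P(S_5 ≤ t) = P(N ≥ 5) = 1 − P(N ≤ 4) ≈ 0.1371.

0.1371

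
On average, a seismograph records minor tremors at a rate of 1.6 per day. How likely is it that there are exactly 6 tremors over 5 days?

0.1221

Over the interval, μ = 1.6 × 5 = 8 (5 days).
P(N = 6) = e^(−μ) μ^6/6! = e^(−8) · 8^6/720 ≈ 0.1221.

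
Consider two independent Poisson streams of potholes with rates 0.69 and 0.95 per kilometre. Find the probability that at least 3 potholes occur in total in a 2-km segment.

Independent Poisson processes superpose: combined rate λ = 0.69 + 0.95 = 1.64 per kilometre.
Over the interval, μ = 1.64 × 2 = 3.28 (a 2-km segment = 2 kilometres).
P(N ≥ 3) = 1 − P(N ≤ 2) ≈ 0.6365.

0.6365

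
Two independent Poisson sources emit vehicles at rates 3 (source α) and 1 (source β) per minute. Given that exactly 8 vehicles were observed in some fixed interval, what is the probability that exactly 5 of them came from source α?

0.2076

Given the total, each event is independently from source α with probability p = λ_α/(λ_α+λ_β) = 3/4 = 0.7500.
So K ~ Binomial(8, 3/4): P(K = 5) = C(8,5) · (3/4)^5 · (1/4)^3 ≈ 0.2076.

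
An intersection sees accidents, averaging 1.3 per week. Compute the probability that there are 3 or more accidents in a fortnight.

0.4816

Over the interval, μ = 1.3 × 2 = 2.6 (a fortnight = 2 weeks).
P(N ≥ 3) = 1 − P(N ≤ 2) = 1 − Σ_{j=0}^{2} e^(−μ) μ^j/j! ≈ 0.4816.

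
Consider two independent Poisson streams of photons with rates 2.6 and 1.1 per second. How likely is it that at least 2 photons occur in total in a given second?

0.8838

Independent Poisson processes superpose: combined rate λ = 2.6 + 1.1 = 3.7 per second.
So μ = 3.7.
P(N ≥ 2) = 1 − P(N ≤ 1) ≈ 0.8838.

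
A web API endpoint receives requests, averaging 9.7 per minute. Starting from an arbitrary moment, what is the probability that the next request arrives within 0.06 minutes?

Inter-arrival times are exponential with rate λ = 9.7 per minute.
P(T ≤ 0.06) = 1 − e^(−λt) = 1 − e^(−9.7 × 0.06) = 1 − e^(−0.582) ≈ 0.4412.

0.4412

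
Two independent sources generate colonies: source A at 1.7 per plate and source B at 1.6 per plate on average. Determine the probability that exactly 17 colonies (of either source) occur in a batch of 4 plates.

0.0583

Independent Poisson processes superpose: combined rate λ = 1.7 + 1.6 = 3.3 per plate.
Over the interval, μ = 3.3 × 4 = 13.2 (a batch of 4 plates = 4 plates).
P(N = 17) = e^(−13.2) · 13.2^17/17! ≈ 0.0583.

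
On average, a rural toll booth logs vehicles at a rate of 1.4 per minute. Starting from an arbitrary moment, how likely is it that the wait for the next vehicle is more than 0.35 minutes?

The wait for the next event is exponential with rate λ = 1.4 per minute.
P(T > 0.35) = e^(−λt) = e^(−1.4 × 0.35) = e^(−0.49) ≈ 0.6126.

0.6126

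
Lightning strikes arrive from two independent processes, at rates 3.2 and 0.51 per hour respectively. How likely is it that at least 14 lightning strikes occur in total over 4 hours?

Independent Poisson processes superpose: combined rate λ = 3.2 + 0.51 = 3.71 per hour.
Over the interval, μ = 3.71 × 4 = 14.84 (4 hours).
P(N ≥ 14) = 1 − P(N ≤ 13) ≈ 0.6213.

0.6213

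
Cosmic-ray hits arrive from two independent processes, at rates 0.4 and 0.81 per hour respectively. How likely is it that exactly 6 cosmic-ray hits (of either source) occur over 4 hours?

0.1412

Independent Poisson processes superpose: combined rate λ = 0.4 + 0.81 = 1.21 per hour.
Over the interval, μ = 1.21 × 4 = 4.84 (4 hours).
P(N = 6) = e^(−4.84) · 4.84^6/6! ≈ 0.1412.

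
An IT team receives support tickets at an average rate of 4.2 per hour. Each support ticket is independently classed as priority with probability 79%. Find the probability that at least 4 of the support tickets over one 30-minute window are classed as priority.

0.0872

Thinning: the support tickets that are classed as priority themselves form a Poisson process with rate 0.79 × 4.2 = 3.318 per hour.
Over the interval, μ = 3.318 × 0.5 = 1.659 (a 30-minute window = 0.5 hours).
P(N ≥ 4) = 1 − P(N ≤ 3) ≈ 0.0872.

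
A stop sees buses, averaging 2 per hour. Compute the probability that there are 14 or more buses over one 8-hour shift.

0.7255

Over the interval, μ = 2 × 8 = 16 (an 8-hour shift = 8 hours).
P(N ≥ 14) = 1 − P(N ≤ 13) = 1 − Σ_{j=0}^{13} e^(−μ) μ^j/j! ≈ 0.7255.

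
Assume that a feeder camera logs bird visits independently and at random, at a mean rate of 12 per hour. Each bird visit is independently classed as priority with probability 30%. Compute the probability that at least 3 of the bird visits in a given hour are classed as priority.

Thinning: the bird visits that are classed as priority themselves form a Poisson process with rate 0.3 × 12 = 3.6 per hour.
So μ = 3.6.
P(N ≥ 3) = 1 − P(N ≤ 2) ≈ 0.6973.

0.6973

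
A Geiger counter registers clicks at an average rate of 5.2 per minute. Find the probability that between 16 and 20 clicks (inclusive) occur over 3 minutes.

0.3825

Over the interval, μ = 5.2 × 3 = 15.6 (3 minutes).
P(16 ≤ N ≤ 20) = Σ_{j=16}^{20} e^(−15.6) · 15.6^j/j! ≈ 0.3825.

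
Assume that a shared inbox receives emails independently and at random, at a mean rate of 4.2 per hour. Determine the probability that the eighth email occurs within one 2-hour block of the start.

Over the interval, μ = 4.2 × 2 = 8.4 (a 2-hour block = 2 hours).
The eighth arrival falls in the interval iff at least 8 events occur there: P(S_8 ≤ t) = P(N ≥ 8) = 1 − P(N ≤ 7) ≈ 0.6013.

0.6013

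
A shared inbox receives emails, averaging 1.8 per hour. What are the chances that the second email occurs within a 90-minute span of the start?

Over the interval, μ = 1.8 × 1.5 = 2.7 (a 90-minute span = 1.5 hours).
The second arrival falls in the interval iff at least 2 events occur there: P(S_2 ≤ t) = P(N ≥ 2) = 1 − P(N ≤ 1) ≈ 0.7513.

0.7513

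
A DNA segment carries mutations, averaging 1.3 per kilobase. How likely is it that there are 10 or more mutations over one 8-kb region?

Over the interval, μ = 1.3 × 8 = 10.4 (an 8-kb region = 8 kilobases).
P(N ≥ 10) = 1 − P(N ≤ 9) = 1 − Σ_{j=0}^{9} e^(−μ) μ^j/j! ≈ 0.5910.

0.5910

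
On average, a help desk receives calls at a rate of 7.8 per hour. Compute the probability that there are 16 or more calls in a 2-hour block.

Over the interval, μ = 7.8 × 2 = 15.6 (a 2-hour block = 2 hours).
P(N ≥ 16) = 1 − P(N ≤ 15) = 1 − Σ_{j=0}^{15} e^(−μ) μ^j/j! ≈ 0.4931.

0.4931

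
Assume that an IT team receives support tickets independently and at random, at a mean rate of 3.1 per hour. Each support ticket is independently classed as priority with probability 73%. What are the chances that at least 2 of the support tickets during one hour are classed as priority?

Thinning: the support tickets that are classed as priority themselves form a Poisson process with rate 0.73 × 3.1 = 2.263 per hour.
So μ = 2.263.
P(N ≥ 2) = 1 − P(N ≤ 1) ≈ 0.6605.

0.6605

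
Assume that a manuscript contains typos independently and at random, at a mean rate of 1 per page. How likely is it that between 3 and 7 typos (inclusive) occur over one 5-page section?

0.7420

Over the interval, μ = 1 × 5 = 5 (a 5-page section = 5 pages).
P(3 ≤ N ≤ 7) = Σ_{j=3}^{7} e^(−5) · 5^j/j! ≈ 0.7420.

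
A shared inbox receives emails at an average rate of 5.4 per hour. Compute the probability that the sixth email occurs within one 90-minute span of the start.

Over the interval, μ = 5.4 × 1.5 = 8.1 (a 90-minute span = 1.5 hours).
The sixth arrival falls in the interval iff at least 6 events occur there: P(S_6 ≤ t) = P(N ≥ 6) = 1 − P(N ≤ 5) ≈ 0.8178.

0.8178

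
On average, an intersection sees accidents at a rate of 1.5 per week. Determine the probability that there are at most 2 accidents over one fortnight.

0.4232

Over the interval, μ = 1.5 × 2 = 3 (a fortnight = 2 weeks).
P(N ≤ 2) = Σ_{j=0}^{2} e^(−μ) μ^j/j! ≈ 0.4232.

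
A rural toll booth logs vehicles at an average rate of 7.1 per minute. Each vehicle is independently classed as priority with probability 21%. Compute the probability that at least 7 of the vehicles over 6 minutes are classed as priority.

Thinning: the vehicles that are classed as priority themselves form a Poisson process with rate 0.21 × 7.1 = 1.491 per minute.
Over the interval, μ = 1.491 × 6 = 8.946 (6 minutes).
P(N ≥ 7) = 1 − P(N ≤ 6) ≈ 0.7883.

0.7883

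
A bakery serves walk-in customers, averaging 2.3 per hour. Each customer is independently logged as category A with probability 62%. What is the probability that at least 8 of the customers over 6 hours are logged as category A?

0.6216

Thinning: the customers that are logged as category A themselves form a Poisson process with rate 0.62 × 2.3 = 1.426 per hour.
Over the interval, μ = 1.426 × 6 = 8.556 (6 hours).
P(N ≥ 8) = 1 − P(N ≤ 7) ≈ 0.6216.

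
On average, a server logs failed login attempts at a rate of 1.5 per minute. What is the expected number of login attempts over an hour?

90

E[N] = λt = 1.5 × 60 = 90 (an hour = 60 minutes).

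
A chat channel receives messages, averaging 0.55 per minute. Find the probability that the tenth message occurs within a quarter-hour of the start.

0.3148

Over the interval, μ = 0.55 × 15 = 8.25 (a quarter-hour = 15 minutes).
The tenth arrival falls in the interval iff at least 10 events occur there: P(S_10 ≤ t) = P(N ≥ 10) = 1 − P(N ≤ 9) ≈ 0.3148.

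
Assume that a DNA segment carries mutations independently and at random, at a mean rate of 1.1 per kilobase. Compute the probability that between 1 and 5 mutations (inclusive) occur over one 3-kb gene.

Over the interval, μ = 1.1 × 3 = 3.3 (a 3-kb gene = 3 kilobases).
P(1 ≤ N ≤ 5) = Σ_{j=1}^{5} e^(−3.3) · 3.3^j/j! ≈ 0.8460.

0.8460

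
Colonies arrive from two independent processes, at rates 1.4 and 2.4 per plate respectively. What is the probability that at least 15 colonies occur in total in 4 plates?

0.5547

Independent Poisson processes superpose: combined rate λ = 1.4 + 2.4 = 3.8 per plate.
Over the interval, μ = 3.8 × 4 = 15.2 (4 plates).
P(N ≥ 15) = 1 − P(N ≤ 14) ≈ 0.5547.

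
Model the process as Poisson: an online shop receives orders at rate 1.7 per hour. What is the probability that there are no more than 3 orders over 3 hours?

0.2513

Over the interval, μ = 1.7 × 3 = 5.1 (3 hours).
P(N ≤ 3) = Σ_{j=0}^{3} e^(−μ) μ^j/j! ≈ 0.2513.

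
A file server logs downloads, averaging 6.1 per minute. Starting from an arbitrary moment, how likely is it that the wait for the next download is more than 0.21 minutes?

The wait for the next event is exponential with rate λ = 6.1 per minute.
P(T > 0.21) = e^(−λt) = e^(−6.1 × 0.21) = e^(−1.281) ≈ 0.2778.

0.2778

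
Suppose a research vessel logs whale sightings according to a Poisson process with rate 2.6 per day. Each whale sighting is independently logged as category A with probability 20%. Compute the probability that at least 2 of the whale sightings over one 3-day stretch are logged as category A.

Thinning: the whale sightings that are logged as category A themselves form a Poisson process with rate 0.2 × 2.6 = 0.52 per day.
Over the interval, μ = 0.52 × 3 = 1.56 (a 3-day stretch = 3 days).
P(N ≥ 2) = 1 − P(N ≤ 1) ≈ 0.4621.

0.4621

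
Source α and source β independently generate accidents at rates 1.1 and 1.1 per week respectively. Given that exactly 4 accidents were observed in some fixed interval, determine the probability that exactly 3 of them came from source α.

0.2500

Given the total, each event is independently from source α with probability p = λ_α/(λ_α+λ_β) = 1.1/2.2 = 0.5000.
So K ~ Binomial(4, 1.1/2.2): P(K = 3) = C(4,3) · (1.1/2.2)^3 · (1.1/2.2)^1 ≈ 0.2500.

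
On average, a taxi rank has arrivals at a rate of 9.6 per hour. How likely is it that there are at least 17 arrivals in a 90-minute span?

0.2796

Over the interval, μ = 9.6 × 1.5 = 14.4 (a 90-minute span = 1.5 hours).
P(N ≥ 17) = 1 − P(N ≤ 16) = 1 − Σ_{j=0}^{16} e^(−μ) μ^j/j! ≈ 0.2796.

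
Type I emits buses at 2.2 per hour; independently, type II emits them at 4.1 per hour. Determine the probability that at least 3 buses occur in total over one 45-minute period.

Independent Poisson processes superpose: combined rate λ = 2.2 + 4.1 = 6.3 per hour.
Over the interval, μ = 6.3 × 0.75 = 4.725 (a 45-minute period = 0.75 hours).
P(N ≥ 3) = 1 − P(N ≤ 2) ≈ 0.8502.

0.8502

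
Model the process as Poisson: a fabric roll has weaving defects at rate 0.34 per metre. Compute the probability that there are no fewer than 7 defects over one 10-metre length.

Over the interval, μ = 0.34 × 10 = 3.4 (a 10-metre length = 10 metres).
P(N ≥ 7) = 1 − P(N ≤ 6) = 1 − Σ_{j=0}^{6} e^(−μ) μ^j/j! ≈ 0.0579.

0.0579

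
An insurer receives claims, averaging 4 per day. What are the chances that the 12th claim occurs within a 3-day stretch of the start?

0.5384

Over the interval, μ = 4 × 3 = 12 (a 3-day stretch = 3 days).
The 12th arrival falls in the interval iff at least 12 events occur there: P(S_12 ≤ t) = P(N ≥ 12) = 1 − P(N ≤ 11) ≈ 0.5384.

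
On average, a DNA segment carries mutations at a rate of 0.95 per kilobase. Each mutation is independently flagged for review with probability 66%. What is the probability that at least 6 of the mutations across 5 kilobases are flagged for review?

0.0981

Thinning: the mutations that are flagged for review themselves form a Poisson process with rate 0.66 × 0.95 = 0.627 per kilobase.
Over the interval, μ = 0.627 × 5 = 3.135 (5 kilobases).
P(N ≥ 6) = 1 − P(N ≤ 5) ≈ 0.0981.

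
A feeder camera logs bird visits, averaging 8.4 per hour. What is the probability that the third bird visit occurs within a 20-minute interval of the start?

0.5305

Over the interval, μ = 8.4 × 1/3 = 2.8 (a 20-minute interval = 1/3 hours).
The third arrival falls in the interval iff at least 3 events occur there: P(S_3 ≤ t) = P(N ≥ 3) = 1 − P(N ≤ 2) ≈ 0.5305.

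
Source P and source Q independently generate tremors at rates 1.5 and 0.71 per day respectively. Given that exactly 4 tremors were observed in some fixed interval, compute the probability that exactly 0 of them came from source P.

Given the total, each event is independently from source P with probability p = λ_P/(λ_P+λ_Q) = 1.5/2.21 ≈ 0.6787.
So K ~ Binomial(4, 1.5/2.21): P(K = 0) = C(4,0) · (1.5/2.21)^0 · (0.71/2.21)^4 ≈ 0.0107.

0.0107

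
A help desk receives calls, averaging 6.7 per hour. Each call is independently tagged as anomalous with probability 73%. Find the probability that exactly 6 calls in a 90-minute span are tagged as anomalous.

Thinning: the calls that are tagged as anomalous themselves form a Poisson process with rate 0.73 × 6.7 = 4.891 per hour.
Over the interval, μ = 4.891 × 1.5 = 7.3365 (a 90-minute span = 1.5 hours).
P(N = 6) = e^(−7.3365) · 7.3365^6/6! ≈ 0.1411.

0.1411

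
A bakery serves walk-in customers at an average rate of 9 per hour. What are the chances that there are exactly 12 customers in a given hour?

0.0728

With mean μ = 9 per hour,
P(N = 12) = e^(−μ) μ^12/12! = e^(−9) · 9^12/479001600 ≈ 0.0728.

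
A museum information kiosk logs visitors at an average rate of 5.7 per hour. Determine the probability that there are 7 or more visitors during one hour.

0.3456

With mean μ = 5.7 per hour,
P(N ≥ 7) = 1 − P(N ≤ 6) = 1 − Σ_{j=0}^{6} e^(−μ) μ^j/j! ≈ 0.3456.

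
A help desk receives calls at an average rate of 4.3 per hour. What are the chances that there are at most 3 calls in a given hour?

0.3772

With mean μ = 4.3 per hour,
P(N ≤ 3) = Σ_{j=0}^{3} e^(−μ) μ^j/j! ≈ 0.3772.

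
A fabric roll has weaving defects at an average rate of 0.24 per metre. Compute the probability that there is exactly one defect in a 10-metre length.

0.2177

Over the interval, μ = 0.24 × 10 = 2.4 (a 10-metre length = 10 metres).
P(N = 1) = e^(−μ) μ^1/1! = e^(−2.4) · 2.4^1/1 ≈ 0.2177.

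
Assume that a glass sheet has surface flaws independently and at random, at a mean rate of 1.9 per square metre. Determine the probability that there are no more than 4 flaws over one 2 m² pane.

Over the interval, μ = 1.9 × 2 = 3.8 (a 2 m² pane = 2 square metres).
P(N ≤ 4) = Σ_{j=0}^{4} e^(−μ) μ^j/j! ≈ 0.6678.

0.6678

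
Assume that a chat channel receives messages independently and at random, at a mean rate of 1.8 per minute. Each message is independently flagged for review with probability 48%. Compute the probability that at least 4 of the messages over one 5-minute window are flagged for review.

Thinning: the messages that are flagged for review themselves form a Poisson process with rate 0.48 × 1.8 = 0.864 per minute.
Over the interval, μ = 0.864 × 5 = 4.32 (a 5-minute window = 5 minutes).
P(N ≥ 4) = 1 − P(N ≤ 3) ≈ 0.6264.

0.6264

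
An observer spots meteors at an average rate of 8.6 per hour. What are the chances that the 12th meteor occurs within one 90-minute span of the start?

Over the interval, μ = 8.6 × 1.5 = 12.9 (a 90-minute span = 1.5 hours).
The 12th arrival falls in the interval iff at least 12 events occur there: P(S_12 ≤ t) = P(N ≥ 12) = 1 − P(N ≤ 11) ≈ 0.6366.

0.6366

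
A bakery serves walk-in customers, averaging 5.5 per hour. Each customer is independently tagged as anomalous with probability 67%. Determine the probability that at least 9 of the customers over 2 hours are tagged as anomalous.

Thinning: the customers that are tagged as anomalous themselves form a Poisson process with rate 0.67 × 5.5 = 3.685 per hour.
Over the interval, μ = 3.685 × 2 = 7.37 (2 hours).
P(N ≥ 9) = 1 − P(N ≤ 8) ≈ 0.3203.

0.3203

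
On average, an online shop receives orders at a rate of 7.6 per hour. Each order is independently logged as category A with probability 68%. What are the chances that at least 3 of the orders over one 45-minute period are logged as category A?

Thinning: the orders that are logged as category A themselves form a Poisson process with rate 0.68 × 7.6 = 5.168 per hour.
Over the interval, μ = 5.168 × 0.75 = 3.876 (a 45-minute period = 0.75 hours).
P(N ≥ 3) = 1 − P(N ≤ 2) ≈ 0.7432.

0.7432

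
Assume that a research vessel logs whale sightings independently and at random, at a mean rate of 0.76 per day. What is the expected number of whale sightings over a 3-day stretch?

E[N] = λt = 0.76 × 3 = 2.28 (a 3-day stretch = 3 days).

2.28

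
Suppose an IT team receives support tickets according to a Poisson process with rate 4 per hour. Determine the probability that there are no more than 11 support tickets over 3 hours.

0.4616

Over the interval, μ = 4 × 3 = 12 (3 hours).
P(N ≤ 11) = Σ_{j=0}^{11} e^(−μ) μ^j/j! ≈ 0.4616.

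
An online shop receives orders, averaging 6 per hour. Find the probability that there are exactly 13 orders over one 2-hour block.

Over the interval, μ = 6 × 2 = 12 (a 2-hour block = 2 hours).
P(N = 13) = e^(−μ) μ^13/13! = e^(−12) · 12^13/6227020800 ≈ 0.1056.

0.1056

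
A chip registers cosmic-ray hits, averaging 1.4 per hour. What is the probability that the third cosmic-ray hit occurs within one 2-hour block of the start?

Over the interval, μ = 1.4 × 2 = 2.8 (a 2-hour block = 2 hours).
The third arrival falls in the interval iff at least 3 events occur there: P(S_3 ≤ t) = P(N ≥ 3) = 1 − P(N ≤ 2) ≈ 0.5305.

0.5305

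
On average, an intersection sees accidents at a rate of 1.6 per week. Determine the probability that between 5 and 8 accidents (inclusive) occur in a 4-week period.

Over the interval, μ = 1.6 × 4 = 6.4 (a 4-week period = 4 weeks).
P(5 ≤ N ≤ 8) = Σ_{j=5}^{8} e^(−6.4) · 6.4^j/j! ≈ 0.5682.

0.5682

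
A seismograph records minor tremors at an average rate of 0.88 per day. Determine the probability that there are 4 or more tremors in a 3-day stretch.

0.2727

Over the interval, μ = 0.88 × 3 = 2.64 (a 3-day stretch = 3 days).
P(N ≥ 4) = 1 − P(N ≤ 3) = 1 − Σ_{j=0}^{3} e^(−μ) μ^j/j! ≈ 0.2727.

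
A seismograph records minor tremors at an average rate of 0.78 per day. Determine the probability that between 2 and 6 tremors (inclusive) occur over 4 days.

Over the interval, μ = 0.78 × 4 = 3.12 (4 days).
P(2 ≤ N ≤ 6) = Σ_{j=2}^{6} e^(−3.12) · 3.12^j/j! ≈ 0.7781.

0.7781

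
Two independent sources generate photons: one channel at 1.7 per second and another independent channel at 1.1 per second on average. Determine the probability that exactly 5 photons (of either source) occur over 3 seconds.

Independent Poisson processes superpose: combined rate λ = 1.7 + 1.1 = 2.8 per second.
Over the interval, μ = 2.8 × 3 = 8.4 (3 seconds).
P(N = 5) = e^(−8.4) · 8.4^5/5! ≈ 0.0784.

0.0784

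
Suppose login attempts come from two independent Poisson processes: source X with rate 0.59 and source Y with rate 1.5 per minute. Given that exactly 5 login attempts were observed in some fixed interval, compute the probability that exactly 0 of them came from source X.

0.1904

Given the total, each event is independently from source X with probability p = λ_X/(λ_X+λ_Y) = 0.59/2.09 ≈ 0.2823.
So K ~ Binomial(5, 0.59/2.09): P(K = 0) = C(5,0) · (0.59/2.09)^0 · (1.5/2.09)^5 ≈ 0.1904.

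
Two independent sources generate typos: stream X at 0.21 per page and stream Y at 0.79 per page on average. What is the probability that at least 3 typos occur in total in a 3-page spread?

0.5768

Independent Poisson processes superpose: combined rate λ = 0.21 + 0.79 = 1 per page.
Over the interval, μ = 1 × 3 = 3 (a 3-page spread = 3 pages).
P(N ≥ 3) = 1 − P(N ≤ 2) ≈ 0.5768.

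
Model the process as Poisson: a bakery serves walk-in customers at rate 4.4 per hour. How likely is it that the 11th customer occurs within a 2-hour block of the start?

0.2706

Over the interval, μ = 4.4 × 2 = 8.8 (a 2-hour block = 2 hours).
The 11th arrival falls in the interval iff at least 11 events occur there: P(S_11 ≤ t) = P(N ≥ 11) = 1 − P(N ≤ 10) ≈ 0.2706.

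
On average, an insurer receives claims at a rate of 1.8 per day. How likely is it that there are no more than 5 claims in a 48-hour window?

Over the interval, μ = 1.8 × 2 = 3.6 (a 48-hour window = 2 days).
P(N ≤ 5) = Σ_{j=0}^{5} e^(−μ) μ^j/j! ≈ 0.8441.

0.8441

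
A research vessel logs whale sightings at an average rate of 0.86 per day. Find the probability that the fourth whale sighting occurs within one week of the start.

Over the interval, μ = 0.86 × 7 = 6.02 (a week = 7 days).
The fourth arrival falls in the interval iff at least 4 events occur there: P(S_4 ≤ t) = P(N ≥ 4) = 1 − P(N ≤ 3) ≈ 0.8506.

0.8506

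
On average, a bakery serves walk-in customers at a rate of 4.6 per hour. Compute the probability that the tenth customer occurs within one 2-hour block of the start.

Over the interval, μ = 4.6 × 2 = 9.2 (a 2-hour block = 2 hours).
The tenth arrival falls in the interval iff at least 10 events occur there: P(S_10 ≤ t) = P(N ≥ 10) = 1 − P(N ≤ 9) ≈ 0.4389.

0.4389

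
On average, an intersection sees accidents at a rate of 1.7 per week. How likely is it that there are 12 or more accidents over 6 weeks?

0.3262

Over the interval, μ = 1.7 × 6 = 10.2 (6 weeks).
P(N ≥ 12) = 1 − P(N ≤ 11) = 1 − Σ_{j=0}^{11} e^(−μ) μ^j/j! ≈ 0.3262.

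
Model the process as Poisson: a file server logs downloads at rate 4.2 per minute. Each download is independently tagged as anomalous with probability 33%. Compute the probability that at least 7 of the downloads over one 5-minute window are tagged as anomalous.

Thinning: the downloads that are tagged as anomalous themselves form a Poisson process with rate 0.33 × 4.2 = 1.386 per minute.
Over the interval, μ = 1.386 × 5 = 6.93 (a 5-minute window = 5 minutes).
P(N ≥ 7) = 1 − P(N ≤ 6) ≈ 0.5398.

0.5398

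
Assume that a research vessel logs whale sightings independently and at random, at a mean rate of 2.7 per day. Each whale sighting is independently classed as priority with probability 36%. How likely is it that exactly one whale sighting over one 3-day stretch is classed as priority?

0.1579

Thinning: the whale sightings that are classed as priority themselves form a Poisson process with rate 0.36 × 2.7 = 0.972 per day.
Over the interval, μ = 0.972 × 3 = 2.916 (a 3-day stretch = 3 days).
P(N = 1) = e^(−2.916) · 2.916^1/1! ≈ 0.1579.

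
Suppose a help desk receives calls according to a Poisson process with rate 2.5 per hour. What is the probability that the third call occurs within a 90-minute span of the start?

Over the interval, μ = 2.5 × 1.5 = 3.75 (a 90-minute span = 1.5 hours).
The third arrival falls in the interval iff at least 3 events occur there: P(S_3 ≤ t) = P(N ≥ 3) = 1 − P(N ≤ 2) ≈ 0.7229.

0.7229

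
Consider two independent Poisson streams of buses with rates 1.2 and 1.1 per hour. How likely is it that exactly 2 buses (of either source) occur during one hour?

Independent Poisson processes superpose: combined rate λ = 1.2 + 1.1 = 2.3 per hour.
So μ = 2.3.
P(N = 2) = e^(−2.3) · 2.3^2/2! ≈ 0.2652.

0.2652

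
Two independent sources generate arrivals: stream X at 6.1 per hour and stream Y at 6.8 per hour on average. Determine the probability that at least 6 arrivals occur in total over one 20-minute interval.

Independent Poisson processes superpose: combined rate λ = 6.1 + 6.8 = 12.9 per hour.
Over the interval, μ = 12.9 × 1/3 = 4.3 (a 20-minute interval = 1/3 hours).
P(N ≥ 6) = 1 − P(N ≤ 5) ≈ 0.2633.

0.2633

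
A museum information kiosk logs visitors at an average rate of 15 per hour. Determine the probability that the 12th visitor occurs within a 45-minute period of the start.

Over the interval, μ = 15 × 0.75 = 11.25 (a 45-minute period = 0.75 hours).
The 12th arrival falls in the interval iff at least 12 events occur there: P(S_12 ≤ t) = P(N ≥ 12) = 1 − P(N ≤ 11) ≈ 0.4505.

0.4505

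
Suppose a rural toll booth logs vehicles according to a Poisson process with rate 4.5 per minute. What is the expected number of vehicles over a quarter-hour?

E[N] = λt = 4.5 × 15 = 67.5 (a quarter-hour = 15 minutes).

67.5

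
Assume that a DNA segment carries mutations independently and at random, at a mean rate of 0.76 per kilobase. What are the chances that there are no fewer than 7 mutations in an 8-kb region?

0.4065

Over the interval, μ = 0.76 × 8 = 6.08 (an 8-kb region = 8 kilobases).
P(N ≥ 7) = 1 − P(N ≤ 6) = 1 − Σ_{j=0}^{6} e^(−μ) μ^j/j! ≈ 0.4065.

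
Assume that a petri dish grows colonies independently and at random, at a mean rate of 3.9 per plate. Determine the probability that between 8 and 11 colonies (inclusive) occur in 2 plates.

Over the interval, μ = 3.9 × 2 = 7.8 (2 plates).
P(8 ≤ N ≤ 11) = Σ_{j=8}^{11} e^(−7.8) · 7.8^j/j! ≈ 0.4208.

0.4208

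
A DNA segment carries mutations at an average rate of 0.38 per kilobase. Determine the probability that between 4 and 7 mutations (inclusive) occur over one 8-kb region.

0.3489

Over the interval, μ = 0.38 × 8 = 3.04 (an 8-kb region = 8 kilobases).
P(4 ≤ N ≤ 7) = Σ_{j=4}^{7} e^(−3.04) · 3.04^j/j! ≈ 0.3489.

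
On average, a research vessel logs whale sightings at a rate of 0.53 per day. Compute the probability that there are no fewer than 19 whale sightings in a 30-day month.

0.2494

Over the interval, μ = 0.53 × 30 = 15.9 (a 30-day month = 30 days).
P(N ≥ 19) = 1 − P(N ≤ 18) = 1 − Σ_{j=0}^{18} e^(−μ) μ^j/j! ≈ 0.2494.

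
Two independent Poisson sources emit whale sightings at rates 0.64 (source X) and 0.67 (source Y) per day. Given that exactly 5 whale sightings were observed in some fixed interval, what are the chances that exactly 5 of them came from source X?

0.0278

Given the total, each event is independently from source X with probability p = λ_X/(λ_X+λ_Y) = 0.64/1.31 ≈ 0.4885.
So K ~ Binomial(5, 0.64/1.31): P(K = 5) = C(5,5) · (0.64/1.31)^5 · (0.67/1.31)^0 ≈ 0.0278.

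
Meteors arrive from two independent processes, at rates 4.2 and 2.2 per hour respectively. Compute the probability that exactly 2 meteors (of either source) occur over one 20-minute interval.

0.2695

Independent Poisson processes superpose: combined rate λ = 4.2 + 2.2 = 6.4 per hour.
Over the interval, μ = 6.4 × 1/3 ≈ 2.13333 (a 20-minute interval = 1/3 hours).
P(N = 2) = e^(−2.13333) · 2.13333^2/2! ≈ 0.2695.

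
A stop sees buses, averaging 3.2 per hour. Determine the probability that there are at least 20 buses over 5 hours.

Over the interval, μ = 3.2 × 5 = 16 (5 hours).
P(N ≥ 20) = 1 − P(N ≤ 19) = 1 − Σ_{j=0}^{19} e^(−μ) μ^j/j! ≈ 0.1878.

0.1878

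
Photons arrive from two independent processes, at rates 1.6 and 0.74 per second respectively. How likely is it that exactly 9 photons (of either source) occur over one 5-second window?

Independent Poisson processes superpose: combined rate λ = 1.6 + 0.74 = 2.34 per second.
Over the interval, μ = 2.34 × 5 = 11.7 (a 5-second window = 5 seconds).
P(N = 9) = e^(−11.7) · 11.7^9/9! ≈ 0.0939.

0.0939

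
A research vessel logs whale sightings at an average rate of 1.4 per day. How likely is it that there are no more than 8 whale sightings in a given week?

0.3558

Over the interval, μ = 1.4 × 7 = 9.8 (a week = 7 days).
P(N ≤ 8) = Σ_{j=0}^{8} e^(−μ) μ^j/j! ≈ 0.3558.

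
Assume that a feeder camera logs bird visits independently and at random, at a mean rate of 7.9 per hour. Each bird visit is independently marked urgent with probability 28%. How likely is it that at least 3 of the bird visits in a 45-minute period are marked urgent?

0.2320

Thinning: the bird visits that are marked urgent themselves form a Poisson process with rate 0.28 × 7.9 = 2.212 per hour.
Over the interval, μ = 2.212 × 0.75 = 1.659 (a 45-minute period = 0.75 hours).
P(N ≥ 3) = 1 − P(N ≤ 2) ≈ 0.2320.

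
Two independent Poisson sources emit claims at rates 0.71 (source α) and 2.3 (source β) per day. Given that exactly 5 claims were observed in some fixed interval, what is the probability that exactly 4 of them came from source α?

0.0118

Given the total, each event is independently from source α with probability p = λ_α/(λ_α+λ_β) = 0.71/3.01 ≈ 0.2359.
So K ~ Binomial(5, 0.71/3.01): P(K = 4) = C(5,4) · (0.71/3.01)^4 · (2.3/3.01)^1 ≈ 0.0118.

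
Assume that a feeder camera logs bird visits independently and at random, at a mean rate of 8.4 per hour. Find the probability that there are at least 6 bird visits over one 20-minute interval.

0.0651

Over the interval, μ = 8.4 × 1/3 = 2.8 (a 20-minute interval = 1/3 hours).
P(N ≥ 6) = 1 − P(N ≤ 5) = 1 − Σ_{j=0}^{5} e^(−μ) μ^j/j! ≈ 0.0651.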